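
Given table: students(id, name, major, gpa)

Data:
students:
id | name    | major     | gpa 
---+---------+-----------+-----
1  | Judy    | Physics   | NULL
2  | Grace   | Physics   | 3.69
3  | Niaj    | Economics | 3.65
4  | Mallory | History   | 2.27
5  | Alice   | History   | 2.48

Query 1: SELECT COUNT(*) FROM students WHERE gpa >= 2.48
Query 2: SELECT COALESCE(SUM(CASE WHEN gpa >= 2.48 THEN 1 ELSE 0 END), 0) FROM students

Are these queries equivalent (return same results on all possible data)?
Yes, equivalent

Both queries return: [(3,)]

Reason: COUNT with WHERE vs conditional SUM (COALESCE handles empty-table NULL)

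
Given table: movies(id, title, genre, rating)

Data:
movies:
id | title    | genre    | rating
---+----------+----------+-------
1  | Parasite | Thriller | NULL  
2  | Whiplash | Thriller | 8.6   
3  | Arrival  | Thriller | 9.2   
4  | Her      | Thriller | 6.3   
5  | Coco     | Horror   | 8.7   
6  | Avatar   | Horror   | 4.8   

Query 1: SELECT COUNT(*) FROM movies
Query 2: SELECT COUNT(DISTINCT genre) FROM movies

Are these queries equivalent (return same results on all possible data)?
No, not equivalent

Query 1 returns: [(6,)]
Query 2 returns: [(2,)]

Reason: COUNT(*) counts rows, COUNT(DISTINCT genre) counts unique genres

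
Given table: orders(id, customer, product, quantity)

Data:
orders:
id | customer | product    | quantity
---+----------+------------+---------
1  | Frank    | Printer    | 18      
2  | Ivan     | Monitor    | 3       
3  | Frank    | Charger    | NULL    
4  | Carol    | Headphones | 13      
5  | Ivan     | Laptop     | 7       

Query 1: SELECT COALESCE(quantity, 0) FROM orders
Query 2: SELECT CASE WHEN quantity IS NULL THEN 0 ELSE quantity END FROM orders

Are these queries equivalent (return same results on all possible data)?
Yes, equivalent

Both queries return: [(0,), (3,), (7,), (13,), (18,)]

Reason: COALESCE vs CASE for NULL handling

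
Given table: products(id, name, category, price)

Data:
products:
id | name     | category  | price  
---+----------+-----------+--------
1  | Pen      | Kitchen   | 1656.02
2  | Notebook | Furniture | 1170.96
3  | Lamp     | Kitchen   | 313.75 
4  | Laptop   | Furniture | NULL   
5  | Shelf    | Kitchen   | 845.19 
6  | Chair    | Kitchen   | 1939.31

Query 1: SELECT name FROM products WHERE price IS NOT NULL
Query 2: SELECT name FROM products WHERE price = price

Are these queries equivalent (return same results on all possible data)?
Yes, equivalent

Both queries return: [('Chair',), ('Lamp',), ('Notebook',), ('Pen',), ('Shelf',)]

Reason: IS NOT NULL vs self-equality (both exclude NULLs)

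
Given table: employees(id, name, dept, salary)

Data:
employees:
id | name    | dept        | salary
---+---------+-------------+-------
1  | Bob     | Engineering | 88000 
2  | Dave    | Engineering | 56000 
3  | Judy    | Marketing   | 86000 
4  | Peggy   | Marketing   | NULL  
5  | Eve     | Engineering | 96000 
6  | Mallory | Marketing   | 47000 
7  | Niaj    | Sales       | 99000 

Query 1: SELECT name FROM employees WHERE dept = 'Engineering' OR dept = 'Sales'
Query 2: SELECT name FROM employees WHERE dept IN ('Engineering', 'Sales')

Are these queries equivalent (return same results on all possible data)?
Yes, equivalent

Both queries return: [('Bob',), ('Dave',), ('Eve',), ('Niaj',)]

Reason: OR vs IN are equivalent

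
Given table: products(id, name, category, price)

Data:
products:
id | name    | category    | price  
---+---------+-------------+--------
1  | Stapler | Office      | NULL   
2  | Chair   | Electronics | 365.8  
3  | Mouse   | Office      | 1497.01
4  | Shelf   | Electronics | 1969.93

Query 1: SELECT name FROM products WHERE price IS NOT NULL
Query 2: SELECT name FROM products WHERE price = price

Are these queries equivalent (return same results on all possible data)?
Yes, equivalent

Both queries return: [('Chair',), ('Mouse',), ('Shelf',)]

Reason: IS NOT NULL vs self-equality (both exclude NULLs)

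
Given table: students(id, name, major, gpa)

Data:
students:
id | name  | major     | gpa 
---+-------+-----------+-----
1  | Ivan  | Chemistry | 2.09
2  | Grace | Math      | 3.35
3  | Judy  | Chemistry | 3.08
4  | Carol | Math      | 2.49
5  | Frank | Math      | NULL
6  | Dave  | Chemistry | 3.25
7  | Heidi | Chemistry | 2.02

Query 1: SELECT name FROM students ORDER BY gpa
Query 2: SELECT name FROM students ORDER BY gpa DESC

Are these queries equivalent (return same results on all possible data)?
No, not equivalent

Query 1 returns: [('Frank',), ('Heidi',), ('Ivan',), ('Carol',), ('Judy',), ('Dave',), ('Grace',)]
Query 2 returns: [('Grace',), ('Dave',), ('Judy',), ('Carol',), ('Ivan',), ('Heidi',), ('Frank',)]

Reason: ASC vs DESC gives opposite ordering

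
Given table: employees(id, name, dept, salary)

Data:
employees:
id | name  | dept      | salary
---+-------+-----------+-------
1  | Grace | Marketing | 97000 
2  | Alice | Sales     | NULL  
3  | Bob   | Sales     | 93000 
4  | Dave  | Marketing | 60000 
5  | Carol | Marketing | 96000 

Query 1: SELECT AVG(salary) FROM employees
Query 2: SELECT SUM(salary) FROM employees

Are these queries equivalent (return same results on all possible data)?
No, not equivalent

Query 1 returns: [(86500.0,)]
Query 2 returns: [(346000,)]

Reason: AVG vs SUM give different aggregate values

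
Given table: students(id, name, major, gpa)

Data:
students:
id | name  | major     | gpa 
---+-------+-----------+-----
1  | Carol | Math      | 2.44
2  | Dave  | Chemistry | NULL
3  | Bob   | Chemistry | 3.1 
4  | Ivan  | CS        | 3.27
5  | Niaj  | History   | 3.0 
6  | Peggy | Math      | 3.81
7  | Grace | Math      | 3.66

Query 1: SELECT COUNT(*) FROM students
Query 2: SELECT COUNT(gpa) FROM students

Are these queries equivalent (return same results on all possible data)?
No, not equivalent

Query 1 returns: [(7,)]
Query 2 returns: [(6,)]

Reason: COUNT(*) includes NULLs, COUNT(column) excludes them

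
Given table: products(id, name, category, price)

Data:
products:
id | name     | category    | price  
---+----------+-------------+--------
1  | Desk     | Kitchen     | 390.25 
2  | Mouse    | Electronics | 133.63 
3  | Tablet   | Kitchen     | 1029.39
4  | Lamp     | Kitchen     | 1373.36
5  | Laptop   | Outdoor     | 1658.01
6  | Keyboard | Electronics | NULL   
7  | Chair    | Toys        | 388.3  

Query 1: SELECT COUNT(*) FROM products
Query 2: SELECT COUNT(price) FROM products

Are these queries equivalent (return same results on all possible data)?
No, not equivalent

Query 1 returns: [(7,)]
Query 2 returns: [(6,)]

Reason: COUNT(*) includes NULLs, COUNT(column) excludes them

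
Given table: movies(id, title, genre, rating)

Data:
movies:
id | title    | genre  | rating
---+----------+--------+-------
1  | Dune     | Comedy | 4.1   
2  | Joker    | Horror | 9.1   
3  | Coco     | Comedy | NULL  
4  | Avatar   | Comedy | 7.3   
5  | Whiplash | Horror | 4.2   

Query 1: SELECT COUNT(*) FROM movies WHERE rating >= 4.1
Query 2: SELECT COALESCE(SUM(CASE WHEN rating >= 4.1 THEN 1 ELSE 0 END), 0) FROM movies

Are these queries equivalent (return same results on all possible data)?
Yes, equivalent

Both queries return: [(4,)]

Reason: COUNT with WHERE vs conditional SUM (COALESCE handles empty-table NULL)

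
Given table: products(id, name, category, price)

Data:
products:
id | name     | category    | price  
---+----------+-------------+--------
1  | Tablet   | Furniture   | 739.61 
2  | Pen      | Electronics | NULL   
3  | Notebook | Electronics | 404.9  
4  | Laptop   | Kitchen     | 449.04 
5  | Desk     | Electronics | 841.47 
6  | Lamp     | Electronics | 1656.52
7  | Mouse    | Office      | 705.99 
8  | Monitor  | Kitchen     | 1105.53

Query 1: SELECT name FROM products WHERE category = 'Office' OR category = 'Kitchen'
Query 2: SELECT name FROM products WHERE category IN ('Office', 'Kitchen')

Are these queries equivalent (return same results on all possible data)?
Yes, equivalent

Both queries return: [('Laptop',), ('Monitor',), ('Mouse',)]

Reason: OR vs IN are equivalent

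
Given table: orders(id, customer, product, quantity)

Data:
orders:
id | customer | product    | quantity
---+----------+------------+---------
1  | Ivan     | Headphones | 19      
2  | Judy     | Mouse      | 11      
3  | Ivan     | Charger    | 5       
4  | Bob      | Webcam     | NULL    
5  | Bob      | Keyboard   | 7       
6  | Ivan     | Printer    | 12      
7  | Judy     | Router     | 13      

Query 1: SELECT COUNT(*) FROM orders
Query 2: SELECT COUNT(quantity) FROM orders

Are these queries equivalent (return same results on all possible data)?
No, not equivalent

Query 1 returns: [(7,)]
Query 2 returns: [(6,)]

Reason: COUNT(*) includes NULLs, COUNT(column) excludes them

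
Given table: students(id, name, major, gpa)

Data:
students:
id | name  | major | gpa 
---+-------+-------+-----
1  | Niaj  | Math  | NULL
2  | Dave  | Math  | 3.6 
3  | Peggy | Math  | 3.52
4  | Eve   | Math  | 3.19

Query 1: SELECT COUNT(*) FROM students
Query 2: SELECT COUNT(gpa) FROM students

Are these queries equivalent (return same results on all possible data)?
No, not equivalent

Query 1 returns: [(4,)]
Query 2 returns: [(3,)]

Reason: COUNT(*) includes NULLs, COUNT(column) excludes them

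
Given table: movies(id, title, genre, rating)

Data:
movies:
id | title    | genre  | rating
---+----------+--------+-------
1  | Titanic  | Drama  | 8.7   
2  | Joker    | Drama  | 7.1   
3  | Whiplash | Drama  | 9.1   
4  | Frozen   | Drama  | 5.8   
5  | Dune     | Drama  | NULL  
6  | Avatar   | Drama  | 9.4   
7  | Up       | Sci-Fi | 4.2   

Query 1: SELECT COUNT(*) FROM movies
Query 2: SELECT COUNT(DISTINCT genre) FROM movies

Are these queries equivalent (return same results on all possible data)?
No, not equivalent

Query 1 returns: [(7,)]
Query 2 returns: [(2,)]

Reason: COUNT(*) counts rows, COUNT(DISTINCT genre) counts unique genres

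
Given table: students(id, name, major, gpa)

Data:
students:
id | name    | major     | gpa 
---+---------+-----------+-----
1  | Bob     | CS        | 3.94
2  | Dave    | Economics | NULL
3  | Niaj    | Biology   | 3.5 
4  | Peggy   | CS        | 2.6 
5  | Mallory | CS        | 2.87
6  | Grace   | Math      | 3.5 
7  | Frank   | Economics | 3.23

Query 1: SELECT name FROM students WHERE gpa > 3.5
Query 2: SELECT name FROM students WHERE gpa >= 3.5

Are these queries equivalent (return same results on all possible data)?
No, not equivalent

Query 1 returns: [('Bob',)]
Query 2 returns: [('Bob',), ('Niaj',), ('Grace',)]

Reason: > vs >= gives different results when gpa = 3.5 exists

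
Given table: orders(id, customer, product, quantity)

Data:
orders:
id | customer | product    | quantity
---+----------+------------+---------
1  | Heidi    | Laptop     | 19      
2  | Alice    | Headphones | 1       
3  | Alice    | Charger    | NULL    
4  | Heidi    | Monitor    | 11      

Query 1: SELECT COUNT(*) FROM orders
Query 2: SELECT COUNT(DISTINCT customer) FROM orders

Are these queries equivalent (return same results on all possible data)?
No, not equivalent

Query 1 returns: [(4,)]
Query 2 returns: [(2,)]

Reason: COUNT(*) counts rows, COUNT(DISTINCT customer) counts unique customers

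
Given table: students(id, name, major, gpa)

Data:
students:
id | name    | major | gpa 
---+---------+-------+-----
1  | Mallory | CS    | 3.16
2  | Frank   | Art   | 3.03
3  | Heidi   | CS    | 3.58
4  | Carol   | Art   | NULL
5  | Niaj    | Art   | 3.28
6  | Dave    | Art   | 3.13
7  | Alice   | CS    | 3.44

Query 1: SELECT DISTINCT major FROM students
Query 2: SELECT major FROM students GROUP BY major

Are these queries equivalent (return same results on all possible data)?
Yes, equivalent

Both queries return: [('Art',), ('CS',)]

Reason: Both get unique majors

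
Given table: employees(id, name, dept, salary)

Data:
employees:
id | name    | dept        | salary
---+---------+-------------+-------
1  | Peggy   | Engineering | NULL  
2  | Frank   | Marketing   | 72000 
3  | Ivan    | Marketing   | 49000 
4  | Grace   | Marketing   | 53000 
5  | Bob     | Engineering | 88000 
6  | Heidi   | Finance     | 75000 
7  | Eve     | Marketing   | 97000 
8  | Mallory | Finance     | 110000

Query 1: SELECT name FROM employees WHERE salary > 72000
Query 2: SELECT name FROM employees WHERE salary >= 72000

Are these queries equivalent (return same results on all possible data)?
No, not equivalent

Query 1 returns: [('Bob',), ('Heidi',), ('Eve',), ('Mallory',)]
Query 2 returns: [('Frank',), ('Bob',), ('Heidi',), ('Eve',), ('Mallory',)]

Reason: > vs >= gives different results when salary = 72000 exists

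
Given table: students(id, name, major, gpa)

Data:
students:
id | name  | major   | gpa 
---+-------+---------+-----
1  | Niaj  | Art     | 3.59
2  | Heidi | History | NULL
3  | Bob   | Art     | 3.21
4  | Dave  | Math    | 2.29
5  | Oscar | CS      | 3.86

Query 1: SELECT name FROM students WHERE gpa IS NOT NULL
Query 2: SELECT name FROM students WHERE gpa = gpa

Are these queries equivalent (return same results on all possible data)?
Yes, equivalent

Both queries return: [('Bob',), ('Dave',), ('Niaj',), ('Oscar',)]

Reason: IS NOT NULL vs self-equality (both exclude NULLs)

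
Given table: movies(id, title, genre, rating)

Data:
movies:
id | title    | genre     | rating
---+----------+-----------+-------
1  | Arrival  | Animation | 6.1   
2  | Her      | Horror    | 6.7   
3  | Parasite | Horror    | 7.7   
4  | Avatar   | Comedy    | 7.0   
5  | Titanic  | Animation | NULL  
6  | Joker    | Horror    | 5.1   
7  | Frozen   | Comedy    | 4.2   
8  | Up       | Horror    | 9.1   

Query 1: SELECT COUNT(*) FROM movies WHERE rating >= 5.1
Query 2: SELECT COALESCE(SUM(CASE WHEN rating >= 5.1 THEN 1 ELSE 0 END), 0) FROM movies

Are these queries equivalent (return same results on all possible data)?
Yes, equivalent

Both queries return: [(6,)]

Reason: COUNT with WHERE vs conditional SUM (COALESCE handles empty-table NULL)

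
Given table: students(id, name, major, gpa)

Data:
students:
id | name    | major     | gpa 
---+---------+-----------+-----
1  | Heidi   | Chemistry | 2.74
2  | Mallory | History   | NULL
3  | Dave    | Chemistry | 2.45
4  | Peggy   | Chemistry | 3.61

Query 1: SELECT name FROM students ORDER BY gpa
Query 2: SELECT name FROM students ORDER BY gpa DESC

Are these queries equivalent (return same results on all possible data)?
No, not equivalent

Query 1 returns: [('Mallory',), ('Dave',), ('Heidi',), ('Peggy',)]
Query 2 returns: [('Peggy',), ('Heidi',), ('Dave',), ('Mallory',)]

Reason: ASC vs DESC gives opposite ordering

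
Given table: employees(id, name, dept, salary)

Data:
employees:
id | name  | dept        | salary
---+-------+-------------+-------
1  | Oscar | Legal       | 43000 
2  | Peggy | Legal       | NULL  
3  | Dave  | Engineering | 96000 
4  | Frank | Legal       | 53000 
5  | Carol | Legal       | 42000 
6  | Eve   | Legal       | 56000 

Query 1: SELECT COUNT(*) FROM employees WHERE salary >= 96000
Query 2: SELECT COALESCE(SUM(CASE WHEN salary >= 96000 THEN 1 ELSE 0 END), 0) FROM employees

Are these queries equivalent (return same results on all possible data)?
Yes, equivalent

Both queries return: [(1,)]

Reason: COUNT with WHERE vs conditional SUM (COALESCE handles empty-table NULL)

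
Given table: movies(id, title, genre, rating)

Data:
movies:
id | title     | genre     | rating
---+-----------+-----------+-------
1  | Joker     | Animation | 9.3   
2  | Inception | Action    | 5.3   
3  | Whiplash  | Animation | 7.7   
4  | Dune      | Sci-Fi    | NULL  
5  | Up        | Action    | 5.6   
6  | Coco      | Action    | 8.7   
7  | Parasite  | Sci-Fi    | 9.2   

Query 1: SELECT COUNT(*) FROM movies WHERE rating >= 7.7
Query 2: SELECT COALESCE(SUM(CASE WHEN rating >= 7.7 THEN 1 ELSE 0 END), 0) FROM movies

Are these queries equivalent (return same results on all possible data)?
Yes, equivalent

Both queries return: [(4,)]

Reason: COUNT with WHERE vs conditional SUM (COALESCE handles empty-table NULL)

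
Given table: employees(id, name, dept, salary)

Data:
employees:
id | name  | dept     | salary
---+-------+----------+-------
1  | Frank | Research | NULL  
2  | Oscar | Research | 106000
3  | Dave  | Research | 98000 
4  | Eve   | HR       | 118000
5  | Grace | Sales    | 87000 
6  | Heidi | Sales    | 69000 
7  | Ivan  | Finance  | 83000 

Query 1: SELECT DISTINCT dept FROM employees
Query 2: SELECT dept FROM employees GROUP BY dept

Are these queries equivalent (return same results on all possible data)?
Yes, equivalent

Both queries return: [('Finance',), ('HR',), ('Research',), ('Sales',)]

Reason: Both get unique depts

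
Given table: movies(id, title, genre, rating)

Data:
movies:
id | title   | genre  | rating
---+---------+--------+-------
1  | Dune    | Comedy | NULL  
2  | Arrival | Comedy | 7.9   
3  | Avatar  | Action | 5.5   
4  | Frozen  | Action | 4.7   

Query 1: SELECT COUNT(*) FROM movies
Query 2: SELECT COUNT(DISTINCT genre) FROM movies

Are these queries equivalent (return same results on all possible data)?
No, not equivalent

Query 1 returns: [(4,)]
Query 2 returns: [(2,)]

Reason: COUNT(*) counts rows, COUNT(DISTINCT genre) counts unique genres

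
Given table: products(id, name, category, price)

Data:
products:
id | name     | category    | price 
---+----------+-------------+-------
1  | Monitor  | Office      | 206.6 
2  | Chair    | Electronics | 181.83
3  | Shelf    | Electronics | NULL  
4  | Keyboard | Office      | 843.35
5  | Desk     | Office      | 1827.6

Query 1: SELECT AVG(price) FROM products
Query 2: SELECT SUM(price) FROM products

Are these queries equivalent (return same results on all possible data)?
No, not equivalent

Query 1 returns: [(764.845,)]
Query 2 returns: [(3059.38,)]

Reason: AVG vs SUM give different aggregate values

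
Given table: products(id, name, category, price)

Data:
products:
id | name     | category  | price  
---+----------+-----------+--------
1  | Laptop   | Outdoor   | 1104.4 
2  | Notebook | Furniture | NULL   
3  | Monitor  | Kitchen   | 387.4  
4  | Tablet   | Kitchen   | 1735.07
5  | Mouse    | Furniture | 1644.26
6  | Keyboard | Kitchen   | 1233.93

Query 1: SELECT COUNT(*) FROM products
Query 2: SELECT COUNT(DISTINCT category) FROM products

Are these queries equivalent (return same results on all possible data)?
No, not equivalent

Query 1 returns: [(6,)]
Query 2 returns: [(3,)]

Reason: COUNT(*) counts rows, COUNT(DISTINCT category) counts unique categorys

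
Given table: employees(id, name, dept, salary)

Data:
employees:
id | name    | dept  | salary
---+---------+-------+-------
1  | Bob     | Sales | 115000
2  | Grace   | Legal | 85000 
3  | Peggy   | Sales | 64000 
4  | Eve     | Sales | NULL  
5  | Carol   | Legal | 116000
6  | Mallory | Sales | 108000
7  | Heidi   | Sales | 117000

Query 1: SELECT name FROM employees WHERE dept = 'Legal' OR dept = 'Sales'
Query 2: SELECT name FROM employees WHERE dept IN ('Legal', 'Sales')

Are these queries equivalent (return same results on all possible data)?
Yes, equivalent

Both queries return: [('Bob',), ('Carol',), ('Eve',), ('Grace',), ('Heidi',), ('Mallory',), ('Peggy',)]

Reason: OR vs IN are equivalent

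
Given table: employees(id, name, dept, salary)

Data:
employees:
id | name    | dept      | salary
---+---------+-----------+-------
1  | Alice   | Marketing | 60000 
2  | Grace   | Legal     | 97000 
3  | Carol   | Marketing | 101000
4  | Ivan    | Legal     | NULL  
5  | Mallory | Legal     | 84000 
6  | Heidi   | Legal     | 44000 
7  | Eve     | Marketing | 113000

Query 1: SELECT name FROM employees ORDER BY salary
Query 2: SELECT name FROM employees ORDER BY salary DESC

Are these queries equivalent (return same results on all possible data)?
No, not equivalent

Query 1 returns: [('Ivan',), ('Heidi',), ('Alice',), ('Mallory',), ('Grace',), ('Carol',), ('Eve',)]
Query 2 returns: [('Eve',), ('Carol',), ('Grace',), ('Mallory',), ('Alice',), ('Heidi',), ('Ivan',)]

Reason: ASC vs DESC gives opposite ordering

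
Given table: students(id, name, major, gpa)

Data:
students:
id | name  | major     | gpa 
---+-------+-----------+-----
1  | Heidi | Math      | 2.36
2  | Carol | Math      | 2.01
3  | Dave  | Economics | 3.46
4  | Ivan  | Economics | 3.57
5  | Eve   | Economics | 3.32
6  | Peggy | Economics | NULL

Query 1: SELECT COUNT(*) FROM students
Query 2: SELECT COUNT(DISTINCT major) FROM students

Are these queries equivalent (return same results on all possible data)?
No, not equivalent

Query 1 returns: [(6,)]
Query 2 returns: [(2,)]

Reason: COUNT(*) counts rows, COUNT(DISTINCT major) counts unique majors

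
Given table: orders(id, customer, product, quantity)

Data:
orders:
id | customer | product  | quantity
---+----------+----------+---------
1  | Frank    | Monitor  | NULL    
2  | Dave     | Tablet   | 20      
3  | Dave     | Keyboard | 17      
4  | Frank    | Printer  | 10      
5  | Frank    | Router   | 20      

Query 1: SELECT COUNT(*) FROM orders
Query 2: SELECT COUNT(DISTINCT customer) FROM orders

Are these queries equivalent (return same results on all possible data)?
No, not equivalent

Query 1 returns: [(5,)]
Query 2 returns: [(2,)]

Reason: COUNT(*) counts rows, COUNT(DISTINCT customer) counts unique customers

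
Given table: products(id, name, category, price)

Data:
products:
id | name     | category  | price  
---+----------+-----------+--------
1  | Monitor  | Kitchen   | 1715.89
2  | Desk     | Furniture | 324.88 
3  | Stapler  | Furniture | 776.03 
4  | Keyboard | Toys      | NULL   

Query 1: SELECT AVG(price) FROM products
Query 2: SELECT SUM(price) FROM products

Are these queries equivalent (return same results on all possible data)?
No, not equivalent

Query 1 returns: [(938.9333333333334,)]
Query 2 returns: [(2816.8,)]

Reason: AVG vs SUM give different aggregate values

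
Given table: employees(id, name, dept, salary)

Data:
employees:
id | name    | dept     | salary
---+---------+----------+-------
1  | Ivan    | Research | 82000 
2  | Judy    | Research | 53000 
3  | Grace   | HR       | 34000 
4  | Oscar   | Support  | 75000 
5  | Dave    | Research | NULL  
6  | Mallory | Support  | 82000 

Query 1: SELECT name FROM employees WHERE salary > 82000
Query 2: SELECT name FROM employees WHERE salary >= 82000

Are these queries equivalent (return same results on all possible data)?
No, not equivalent

Query 1 returns: []
Query 2 returns: [('Ivan',), ('Mallory',)]

Reason: > vs >= gives different results when salary = 82000 exists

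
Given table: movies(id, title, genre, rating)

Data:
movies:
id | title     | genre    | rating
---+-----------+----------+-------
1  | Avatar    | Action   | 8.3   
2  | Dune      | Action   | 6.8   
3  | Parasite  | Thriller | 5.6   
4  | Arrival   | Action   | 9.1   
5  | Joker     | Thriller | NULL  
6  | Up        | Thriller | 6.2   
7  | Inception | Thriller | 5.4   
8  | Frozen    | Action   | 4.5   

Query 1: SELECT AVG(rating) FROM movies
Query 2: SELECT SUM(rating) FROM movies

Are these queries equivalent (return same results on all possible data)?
No, not equivalent

Query 1 returns: [(6.557142857142857,)]
Query 2 returns: [(45.9,)]

Reason: AVG vs SUM give different aggregate values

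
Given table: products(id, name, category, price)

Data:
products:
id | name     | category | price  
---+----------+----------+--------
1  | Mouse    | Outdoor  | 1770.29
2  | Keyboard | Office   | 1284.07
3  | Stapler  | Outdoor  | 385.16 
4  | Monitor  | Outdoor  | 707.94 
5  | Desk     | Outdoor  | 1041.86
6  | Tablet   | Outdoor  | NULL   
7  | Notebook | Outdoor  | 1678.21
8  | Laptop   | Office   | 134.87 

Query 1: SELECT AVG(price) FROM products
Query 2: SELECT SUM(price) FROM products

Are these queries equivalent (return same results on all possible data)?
No, not equivalent

Query 1 returns: [(1000.342857142857,)]
Query 2 returns: [(7002.4,)]

Reason: AVG vs SUM give different aggregate values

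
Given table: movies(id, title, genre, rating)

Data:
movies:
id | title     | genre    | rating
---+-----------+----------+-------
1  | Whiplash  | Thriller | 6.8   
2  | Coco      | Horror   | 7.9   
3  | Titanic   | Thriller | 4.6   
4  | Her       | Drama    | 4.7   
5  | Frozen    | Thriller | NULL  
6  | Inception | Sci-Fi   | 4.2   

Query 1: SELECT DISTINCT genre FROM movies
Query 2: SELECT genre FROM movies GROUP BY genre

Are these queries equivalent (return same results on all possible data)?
Yes, equivalent

Both queries return: [('Drama',), ('Horror',), ('Sci-Fi',), ('Thriller',)]

Reason: Both get unique genres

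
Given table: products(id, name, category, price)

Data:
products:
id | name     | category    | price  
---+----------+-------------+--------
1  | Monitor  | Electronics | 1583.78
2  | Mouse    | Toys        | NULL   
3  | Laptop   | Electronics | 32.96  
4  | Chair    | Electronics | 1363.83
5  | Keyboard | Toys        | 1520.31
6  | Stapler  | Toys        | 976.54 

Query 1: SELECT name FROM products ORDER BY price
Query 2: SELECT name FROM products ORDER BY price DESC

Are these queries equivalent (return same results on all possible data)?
No, not equivalent

Query 1 returns: [('Mouse',), ('Laptop',), ('Stapler',), ('Chair',), ('Keyboard',), ('Monitor',)]
Query 2 returns: [('Monitor',), ('Keyboard',), ('Chair',), ('Stapler',), ('Laptop',), ('Mouse',)]

Reason: ASC vs DESC gives opposite ordering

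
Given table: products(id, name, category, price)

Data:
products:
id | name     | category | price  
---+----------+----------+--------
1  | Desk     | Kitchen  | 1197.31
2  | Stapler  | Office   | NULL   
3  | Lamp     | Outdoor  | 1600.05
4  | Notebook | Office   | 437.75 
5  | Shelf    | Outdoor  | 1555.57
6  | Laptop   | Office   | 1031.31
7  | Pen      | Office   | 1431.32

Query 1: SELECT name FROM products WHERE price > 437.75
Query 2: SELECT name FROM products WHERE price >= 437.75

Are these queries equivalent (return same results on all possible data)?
No, not equivalent

Query 1 returns: [('Desk',), ('Lamp',), ('Shelf',), ('Laptop',), ('Pen',)]
Query 2 returns: [('Desk',), ('Lamp',), ('Notebook',), ('Shelf',), ('Laptop',), ('Pen',)]

Reason: > vs >= gives different results when price = 437.75 exists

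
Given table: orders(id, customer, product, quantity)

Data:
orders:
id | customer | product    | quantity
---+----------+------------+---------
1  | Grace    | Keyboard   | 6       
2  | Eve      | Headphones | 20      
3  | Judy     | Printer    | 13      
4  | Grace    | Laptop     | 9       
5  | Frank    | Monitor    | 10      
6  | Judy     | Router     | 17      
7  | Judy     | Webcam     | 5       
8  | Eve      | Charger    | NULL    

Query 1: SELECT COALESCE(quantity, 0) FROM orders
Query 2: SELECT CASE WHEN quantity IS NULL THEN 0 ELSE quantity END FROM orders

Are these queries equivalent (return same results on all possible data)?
Yes, equivalent

Both queries return: [(0,), (5,), (6,), (9,), (10,), (13,), (17,), (20,)]

Reason: COALESCE vs CASE for NULL handling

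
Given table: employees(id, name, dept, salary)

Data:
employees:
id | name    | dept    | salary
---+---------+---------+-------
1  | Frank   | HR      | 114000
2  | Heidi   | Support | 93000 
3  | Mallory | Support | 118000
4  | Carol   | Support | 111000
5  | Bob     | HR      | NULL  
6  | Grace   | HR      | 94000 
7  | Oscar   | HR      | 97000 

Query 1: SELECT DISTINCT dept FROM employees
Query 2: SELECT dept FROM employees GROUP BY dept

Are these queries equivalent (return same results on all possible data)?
Yes, equivalent

Both queries return: [('HR',), ('Support',)]

Reason: Both get unique depts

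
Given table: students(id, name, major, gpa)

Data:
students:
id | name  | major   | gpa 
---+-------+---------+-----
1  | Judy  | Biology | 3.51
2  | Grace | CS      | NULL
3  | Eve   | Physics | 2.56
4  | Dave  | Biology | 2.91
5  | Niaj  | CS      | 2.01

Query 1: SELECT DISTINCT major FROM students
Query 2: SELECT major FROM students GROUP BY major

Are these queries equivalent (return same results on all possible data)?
Yes, equivalent

Both queries return: [('Biology',), ('CS',), ('Physics',)]

Reason: Both get unique majors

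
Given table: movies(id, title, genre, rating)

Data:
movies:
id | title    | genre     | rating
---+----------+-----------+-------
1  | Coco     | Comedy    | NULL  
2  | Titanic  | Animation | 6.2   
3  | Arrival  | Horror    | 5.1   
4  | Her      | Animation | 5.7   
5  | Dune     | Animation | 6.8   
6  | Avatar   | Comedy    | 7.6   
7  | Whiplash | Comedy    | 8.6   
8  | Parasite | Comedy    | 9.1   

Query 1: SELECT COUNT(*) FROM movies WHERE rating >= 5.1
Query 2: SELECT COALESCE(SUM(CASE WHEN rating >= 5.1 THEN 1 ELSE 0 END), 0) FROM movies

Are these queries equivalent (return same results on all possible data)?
Yes, equivalent

Both queries return: [(7,)]

Reason: COUNT with WHERE vs conditional SUM (COALESCE handles empty-table NULL)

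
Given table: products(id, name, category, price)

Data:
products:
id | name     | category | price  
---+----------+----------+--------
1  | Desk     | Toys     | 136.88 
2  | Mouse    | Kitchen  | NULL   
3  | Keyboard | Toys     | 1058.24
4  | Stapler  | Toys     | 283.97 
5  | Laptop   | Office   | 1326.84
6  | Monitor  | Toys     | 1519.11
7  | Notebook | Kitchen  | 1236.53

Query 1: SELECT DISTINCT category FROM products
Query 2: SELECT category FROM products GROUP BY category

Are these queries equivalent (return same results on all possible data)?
Yes, equivalent

Both queries return: [('Kitchen',), ('Office',), ('Toys',)]

Reason: Both get unique categorys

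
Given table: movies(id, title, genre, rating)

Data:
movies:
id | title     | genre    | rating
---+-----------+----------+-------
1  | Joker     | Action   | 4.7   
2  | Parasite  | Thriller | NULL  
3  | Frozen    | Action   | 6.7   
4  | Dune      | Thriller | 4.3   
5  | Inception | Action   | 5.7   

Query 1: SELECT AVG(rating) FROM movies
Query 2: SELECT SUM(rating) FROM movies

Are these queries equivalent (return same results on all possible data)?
No, not equivalent

Query 1 returns: [(5.35,)]
Query 2 returns: [(21.4,)]

Reason: AVG vs SUM give different aggregate values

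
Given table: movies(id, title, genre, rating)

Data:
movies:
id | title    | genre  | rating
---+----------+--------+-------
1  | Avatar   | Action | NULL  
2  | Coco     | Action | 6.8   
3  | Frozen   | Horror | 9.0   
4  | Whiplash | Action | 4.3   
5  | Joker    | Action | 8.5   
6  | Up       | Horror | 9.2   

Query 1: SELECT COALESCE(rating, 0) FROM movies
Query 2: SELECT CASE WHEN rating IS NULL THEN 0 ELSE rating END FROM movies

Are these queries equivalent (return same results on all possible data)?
Yes, equivalent

Both queries return: [(0,), (4.3,), (6.8,), (8.5,), (9.0,), (9.2,)]

Reason: COALESCE vs CASE for NULL handling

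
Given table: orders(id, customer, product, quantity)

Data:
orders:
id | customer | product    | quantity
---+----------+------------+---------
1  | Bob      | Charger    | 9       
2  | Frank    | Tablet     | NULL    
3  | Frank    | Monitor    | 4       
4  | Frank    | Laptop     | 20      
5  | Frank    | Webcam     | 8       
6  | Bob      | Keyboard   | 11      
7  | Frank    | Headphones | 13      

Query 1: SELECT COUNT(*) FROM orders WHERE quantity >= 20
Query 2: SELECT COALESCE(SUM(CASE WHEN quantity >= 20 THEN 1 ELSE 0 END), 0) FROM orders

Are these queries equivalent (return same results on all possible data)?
Yes, equivalent

Both queries return: [(1,)]

Reason: COUNT with WHERE vs conditional SUM (COALESCE handles empty-table NULL)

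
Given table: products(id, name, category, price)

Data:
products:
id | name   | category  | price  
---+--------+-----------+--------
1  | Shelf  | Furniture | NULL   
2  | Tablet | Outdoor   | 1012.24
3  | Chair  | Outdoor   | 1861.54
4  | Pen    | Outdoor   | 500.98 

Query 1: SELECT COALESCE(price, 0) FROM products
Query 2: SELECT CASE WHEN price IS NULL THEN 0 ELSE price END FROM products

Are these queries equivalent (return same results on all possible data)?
Yes, equivalent

Both queries return: [(0,), (500.98,), (1012.24,), (1861.54,)]

Reason: COALESCE vs CASE for NULL handling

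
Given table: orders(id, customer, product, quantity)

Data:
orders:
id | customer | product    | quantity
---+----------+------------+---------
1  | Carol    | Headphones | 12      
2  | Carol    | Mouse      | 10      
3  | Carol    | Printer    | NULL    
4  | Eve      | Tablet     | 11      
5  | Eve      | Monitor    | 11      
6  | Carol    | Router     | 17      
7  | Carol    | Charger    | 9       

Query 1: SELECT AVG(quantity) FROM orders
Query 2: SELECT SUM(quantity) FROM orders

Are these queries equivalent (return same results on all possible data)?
No, not equivalent

Query 1 returns: [(11.666666666666666,)]
Query 2 returns: [(70,)]

Reason: AVG vs SUM give different aggregate values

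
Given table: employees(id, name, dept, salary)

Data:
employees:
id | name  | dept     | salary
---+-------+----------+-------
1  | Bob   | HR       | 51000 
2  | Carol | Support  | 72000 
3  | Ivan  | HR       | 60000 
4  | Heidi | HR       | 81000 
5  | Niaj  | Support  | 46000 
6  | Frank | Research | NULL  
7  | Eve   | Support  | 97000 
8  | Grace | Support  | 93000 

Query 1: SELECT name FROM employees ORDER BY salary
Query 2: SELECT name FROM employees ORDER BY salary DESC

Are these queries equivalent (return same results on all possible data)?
No, not equivalent

Query 1 returns: [('Frank',), ('Niaj',), ('Bob',), ('Ivan',), ('Carol',), ('Heidi',), ('Grace',), ('Eve',)]
Query 2 returns: [('Eve',), ('Grace',), ('Heidi',), ('Carol',), ('Ivan',), ('Bob',), ('Niaj',), ('Frank',)]

Reason: ASC vs DESC gives opposite ordering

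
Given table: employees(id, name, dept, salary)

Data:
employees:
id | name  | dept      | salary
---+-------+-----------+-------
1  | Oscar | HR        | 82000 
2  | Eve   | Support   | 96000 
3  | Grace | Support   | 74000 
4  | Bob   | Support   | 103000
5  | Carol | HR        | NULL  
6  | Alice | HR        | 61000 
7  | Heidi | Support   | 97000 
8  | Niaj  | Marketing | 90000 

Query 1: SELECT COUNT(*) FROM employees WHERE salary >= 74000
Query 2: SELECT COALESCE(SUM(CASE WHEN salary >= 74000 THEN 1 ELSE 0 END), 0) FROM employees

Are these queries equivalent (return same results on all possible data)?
Yes, equivalent

Both queries return: [(6,)]

Reason: COUNT with WHERE vs conditional SUM (COALESCE handles empty-table NULL)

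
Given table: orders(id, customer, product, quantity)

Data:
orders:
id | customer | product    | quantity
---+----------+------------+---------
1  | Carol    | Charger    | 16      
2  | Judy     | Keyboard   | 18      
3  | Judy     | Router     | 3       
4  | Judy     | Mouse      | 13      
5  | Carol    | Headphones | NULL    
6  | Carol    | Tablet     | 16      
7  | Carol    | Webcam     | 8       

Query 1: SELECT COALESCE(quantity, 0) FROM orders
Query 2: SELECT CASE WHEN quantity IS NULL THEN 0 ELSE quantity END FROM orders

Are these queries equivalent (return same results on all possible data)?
Yes, equivalent

Both queries return: [(0,), (3,), (8,), (13,), (16,), (16,), (18,)]

Reason: COALESCE vs CASE for NULL handling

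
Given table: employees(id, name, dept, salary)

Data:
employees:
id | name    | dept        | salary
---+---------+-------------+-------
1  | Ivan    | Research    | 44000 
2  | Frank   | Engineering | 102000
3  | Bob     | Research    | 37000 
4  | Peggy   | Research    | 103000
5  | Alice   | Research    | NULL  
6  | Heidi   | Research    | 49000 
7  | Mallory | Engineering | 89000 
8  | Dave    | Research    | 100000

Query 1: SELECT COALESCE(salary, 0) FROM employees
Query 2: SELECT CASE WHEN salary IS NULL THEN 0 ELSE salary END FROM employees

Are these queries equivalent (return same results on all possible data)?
Yes, equivalent

Both queries return: [(0,), (37000,), (44000,), (49000,), (89000,), (100000,), (102000,), (103000,)]

Reason: COALESCE vs CASE for NULL handling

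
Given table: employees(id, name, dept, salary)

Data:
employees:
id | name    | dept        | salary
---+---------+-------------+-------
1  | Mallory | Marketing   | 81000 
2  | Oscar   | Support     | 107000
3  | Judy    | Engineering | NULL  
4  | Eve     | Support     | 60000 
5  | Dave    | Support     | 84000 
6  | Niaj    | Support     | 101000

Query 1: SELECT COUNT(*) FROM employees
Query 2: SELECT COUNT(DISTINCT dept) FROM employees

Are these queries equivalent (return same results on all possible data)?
No, not equivalent

Query 1 returns: [(6,)]
Query 2 returns: [(3,)]

Reason: COUNT(*) counts rows, COUNT(DISTINCT dept) counts unique depts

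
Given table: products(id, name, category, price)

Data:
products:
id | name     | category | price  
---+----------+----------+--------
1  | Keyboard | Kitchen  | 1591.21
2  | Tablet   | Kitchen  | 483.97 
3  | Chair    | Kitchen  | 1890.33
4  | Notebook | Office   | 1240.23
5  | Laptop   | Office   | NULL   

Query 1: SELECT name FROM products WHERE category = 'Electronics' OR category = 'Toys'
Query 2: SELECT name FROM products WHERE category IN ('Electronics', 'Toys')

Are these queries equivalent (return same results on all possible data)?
Yes, equivalent

Both queries return: []

Reason: OR vs IN are equivalent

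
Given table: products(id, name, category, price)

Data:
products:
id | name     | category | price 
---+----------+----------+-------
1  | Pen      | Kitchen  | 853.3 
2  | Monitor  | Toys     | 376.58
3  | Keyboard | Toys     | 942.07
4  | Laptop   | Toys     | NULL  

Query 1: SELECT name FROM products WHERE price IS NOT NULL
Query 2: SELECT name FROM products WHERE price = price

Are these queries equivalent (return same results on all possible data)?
Yes, equivalent

Both queries return: [('Keyboard',), ('Monitor',), ('Pen',)]

Reason: IS NOT NULL vs self-equality (both exclude NULLs)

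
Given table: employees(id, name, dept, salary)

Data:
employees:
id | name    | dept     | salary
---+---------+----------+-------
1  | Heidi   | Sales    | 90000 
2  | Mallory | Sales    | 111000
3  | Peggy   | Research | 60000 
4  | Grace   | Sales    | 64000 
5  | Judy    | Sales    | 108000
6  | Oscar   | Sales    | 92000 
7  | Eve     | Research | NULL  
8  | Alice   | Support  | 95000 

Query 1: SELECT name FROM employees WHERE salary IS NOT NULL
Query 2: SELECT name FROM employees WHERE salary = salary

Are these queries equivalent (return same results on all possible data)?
Yes, equivalent

Both queries return: [('Alice',), ('Grace',), ('Heidi',), ('Judy',), ('Mallory',), ('Oscar',), ('Peggy',)]

Reason: IS NOT NULL vs self-equality (both exclude NULLs)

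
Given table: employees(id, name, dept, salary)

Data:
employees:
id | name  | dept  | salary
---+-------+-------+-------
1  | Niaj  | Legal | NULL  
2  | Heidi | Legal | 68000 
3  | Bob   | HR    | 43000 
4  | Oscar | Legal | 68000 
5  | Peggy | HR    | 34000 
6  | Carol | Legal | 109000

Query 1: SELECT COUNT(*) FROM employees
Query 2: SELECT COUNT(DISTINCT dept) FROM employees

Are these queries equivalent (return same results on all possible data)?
No, not equivalent

Query 1 returns: [(6,)]
Query 2 returns: [(2,)]

Reason: COUNT(*) counts rows, COUNT(DISTINCT dept) counts unique depts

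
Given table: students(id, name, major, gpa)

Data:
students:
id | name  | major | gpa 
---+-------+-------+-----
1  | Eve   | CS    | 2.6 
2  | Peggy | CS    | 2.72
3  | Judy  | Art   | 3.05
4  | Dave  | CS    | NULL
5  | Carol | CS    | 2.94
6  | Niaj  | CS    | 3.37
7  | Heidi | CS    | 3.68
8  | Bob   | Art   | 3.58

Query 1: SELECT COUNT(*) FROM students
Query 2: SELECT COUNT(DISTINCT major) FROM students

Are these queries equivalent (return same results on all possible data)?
No, not equivalent

Query 1 returns: [(8,)]
Query 2 returns: [(2,)]

Reason: COUNT(*) counts rows, COUNT(DISTINCT major) counts unique majors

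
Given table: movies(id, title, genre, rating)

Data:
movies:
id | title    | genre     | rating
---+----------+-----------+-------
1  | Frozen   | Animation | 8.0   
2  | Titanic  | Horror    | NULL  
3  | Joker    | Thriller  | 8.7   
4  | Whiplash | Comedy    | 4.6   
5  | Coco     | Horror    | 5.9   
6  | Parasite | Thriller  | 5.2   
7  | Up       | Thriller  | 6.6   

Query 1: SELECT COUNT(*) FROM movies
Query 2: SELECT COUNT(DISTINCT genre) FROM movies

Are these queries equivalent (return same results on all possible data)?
No, not equivalent

Query 1 returns: [(7,)]
Query 2 returns: [(4,)]

Reason: COUNT(*) counts rows, COUNT(DISTINCT genre) counts unique genres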